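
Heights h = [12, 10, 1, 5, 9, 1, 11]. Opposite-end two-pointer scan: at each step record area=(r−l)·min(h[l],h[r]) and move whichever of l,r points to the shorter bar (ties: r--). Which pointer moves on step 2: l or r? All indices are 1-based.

[1,7] min(12,11)*6=66 best=66 * → r--
[1,6] min(12,1)*5=5 best=66 → r--

r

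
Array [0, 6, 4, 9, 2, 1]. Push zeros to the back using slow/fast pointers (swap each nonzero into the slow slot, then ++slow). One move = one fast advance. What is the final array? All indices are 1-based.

slow=1 fast=1: a[fast]=0, fast++
slow=1 fast=2: a[fast]=6≠0 swap→a[1]=6, slow++,fast++
slow=2 fast=3: a[fast]=4≠0 swap→a[2]=4, slow++,fast++
slow=3 fast=4: a[fast]=9≠0 swap→a[3]=9, slow++,fast++
slow=4 fast=5: a[fast]=2≠0 swap→a[4]=2, slow++,fast++
slow=5 fast=6: a[fast]=1≠0 swap→a[5]=1, slow++,fast++

[6, 4, 9, 2, 1, 0]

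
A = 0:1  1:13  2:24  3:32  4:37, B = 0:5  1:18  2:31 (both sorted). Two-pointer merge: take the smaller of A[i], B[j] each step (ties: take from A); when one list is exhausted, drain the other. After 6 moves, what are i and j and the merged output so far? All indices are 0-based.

i=3, j=3, merged so far=[1, 5, 13, 18, 24, 31]

i=0 j=0: A[i]=1<=B[j]=5 take 1, i++
i=1 j=0: A[i]=13>B[j]=5 take 5, j++
i=1 j=1: A[i]=13<=B[j]=18 take 13, i++
i=2 j=1: A[i]=24>B[j]=18 take 18, j++
i=2 j=2: A[i]=24<=B[j]=31 take 24, i++
i=3 j=2: A[i]=32>B[j]=31 take 31, j++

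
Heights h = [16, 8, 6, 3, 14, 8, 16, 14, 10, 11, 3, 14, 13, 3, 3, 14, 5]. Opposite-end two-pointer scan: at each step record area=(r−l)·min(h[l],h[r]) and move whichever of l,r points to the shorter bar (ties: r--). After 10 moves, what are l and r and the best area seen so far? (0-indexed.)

l=0 r=16: min(16,5)*16=80 best=80 *, r--
l=0 r=15: min(16,14)*15=210 best=210 *, r--
l=0 r=14: min(16,3)*14=42 best=210, r--
l=0 r=13: min(16,3)*13=39 best=210, r--
l=0 r=12: min(16,13)*12=156 best=210, r--
l=0 r=11: min(16,14)*11=154 best=210, r--
l=0 r=10: min(16,3)*10=30 best=210, r--
l=0 r=9: min(16,11)*9=99 best=210, r--
l=0 r=8: min(16,10)*8=80 best=210, r--
l=0 r=7: min(16,14)*7=98 best=210, r--

l=0, r=6, best area=210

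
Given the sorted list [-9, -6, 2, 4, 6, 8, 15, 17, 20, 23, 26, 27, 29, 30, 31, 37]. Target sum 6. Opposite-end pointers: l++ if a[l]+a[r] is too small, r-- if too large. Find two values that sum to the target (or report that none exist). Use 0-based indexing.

(-9, 15)

l=0 r=15: -9+37=28 >6, r--
l=0 r=14: -9+31=22 >6, r--
l=0 r=13: -9+30=21 >6, r--
l=0 r=12: -9+29=20 >6, r--
l=0 r=11: -9+27=18 >6, r--
l=0 r=10: -9+26=17 >6, r--
l=0 r=9: -9+23=14 >6, r--
l=0 r=8: -9+20=11 >6, r--
l=0 r=7: -9+17=8 >6, r--
l=0 r=6: -9+15=6, found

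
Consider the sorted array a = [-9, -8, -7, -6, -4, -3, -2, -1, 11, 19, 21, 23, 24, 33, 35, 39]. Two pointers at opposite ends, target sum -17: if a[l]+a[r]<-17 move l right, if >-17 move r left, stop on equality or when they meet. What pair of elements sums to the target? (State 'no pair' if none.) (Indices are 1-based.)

(-9, -8)

l=1 r=16: -9+39=30 >-17, r--
l=1 r=15: -9+35=26 >-17, r--
l=1 r=14: -9+33=24 >-17, r--
l=1 r=13: -9+24=15 >-17, r--
l=1 r=12: -9+23=14 >-17, r--
l=1 r=11: -9+21=12 >-17, r--
l=1 r=10: -9+19=10 >-17, r--
l=1 r=9: -9+11=2 >-17, r--
l=1 r=8: -9+-1=-10 >-17, r--
l=1 r=7: -9+-2=-11 >-17, r--
l=1 r=6: -9+-3=-12 >-17, r--
l=1 r=5: -9+-4=-13 >-17, r--
l=1 r=4: -9+-6=-15 >-17, r--
l=1 r=3: -9+-7=-16 >-17, r--
l=1 r=2: -9+-8=-17, found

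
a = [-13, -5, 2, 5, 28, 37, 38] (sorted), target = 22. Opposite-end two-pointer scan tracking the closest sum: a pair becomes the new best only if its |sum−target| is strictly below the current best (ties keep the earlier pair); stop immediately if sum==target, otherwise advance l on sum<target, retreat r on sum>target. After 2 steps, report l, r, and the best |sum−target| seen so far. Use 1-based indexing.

l=1, r=5, best |Δ|=2

[1,7] -13+38=25 d=3 * → r--
[1,6] -13+37=24 d=2 * → r--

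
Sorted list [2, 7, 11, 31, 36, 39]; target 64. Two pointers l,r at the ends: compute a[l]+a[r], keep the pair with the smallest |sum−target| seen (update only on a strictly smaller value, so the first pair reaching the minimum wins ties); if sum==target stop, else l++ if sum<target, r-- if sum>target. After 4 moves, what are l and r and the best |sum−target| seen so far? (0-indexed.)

l=3, r=4, best |Δ|=6

[0,5] 2+39=41 d=23 * → l++
[1,5] 7+39=46 d=18 * → l++
[2,5] 11+39=50 d=14 * → l++
[3,5] 31+39=70 d=6 * → r--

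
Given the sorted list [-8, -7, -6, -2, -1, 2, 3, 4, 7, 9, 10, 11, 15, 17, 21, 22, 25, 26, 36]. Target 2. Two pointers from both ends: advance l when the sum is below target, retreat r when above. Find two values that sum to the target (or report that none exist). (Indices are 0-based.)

[0,18] -8+36=28 >2 → r--
[0,17] -8+26=18 >2 → r--
[0,16] -8+25=17 >2 → r--
[0,15] -8+22=14 >2 → r--
[0,14] -8+21=13 >2 → r--
[0,13] -8+17=9 >2 → r--
[0,12] -8+15=7 >2 → r--
[0,11] -8+11=3 >2 → r--
[0,10] -8+10=2 → found

(-8, 10)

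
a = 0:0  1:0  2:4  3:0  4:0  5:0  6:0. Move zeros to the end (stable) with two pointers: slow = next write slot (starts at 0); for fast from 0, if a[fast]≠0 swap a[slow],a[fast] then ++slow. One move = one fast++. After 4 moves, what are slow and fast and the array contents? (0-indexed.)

slow=0 fast=0: a[fast]=0, fast++
slow=0 fast=1: a[fast]=0, fast++
slow=0 fast=2: a[fast]=4≠0 swap→a[0]=4, slow++,fast++
slow=1 fast=3: a[fast]=0, fast++

slow=1, fast=4, a=[4, 0, 0, 0, 0, 0, 0]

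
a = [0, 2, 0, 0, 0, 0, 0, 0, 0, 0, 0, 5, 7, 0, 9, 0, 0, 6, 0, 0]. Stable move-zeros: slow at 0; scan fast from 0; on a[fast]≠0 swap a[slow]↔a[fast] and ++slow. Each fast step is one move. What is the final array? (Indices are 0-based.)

[2, 5, 7, 9, 6, 0, 0, 0, 0, 0, 0, 0, 0, 0, 0, 0, 0, 0, 0, 0]

slow=0 fast=0: a[fast]=0, fast++
slow=0 fast=1: a[fast]=2≠0 swap→a[0]=2, slow++,fast++
slow=1 fast=2: a[fast]=0, fast++
slow=1 fast=3: a[fast]=0, fast++
slow=1 fast=4: a[fast]=0, fast++
slow=1 fast=5: a[fast]=0, fast++
slow=1 fast=6: a[fast]=0, fast++
slow=1 fast=7: a[fast]=0, fast++
slow=1 fast=8: a[fast]=0, fast++
slow=1 fast=9: a[fast]=0, fast++
slow=1 fast=10: a[fast]=0, fast++
slow=1 fast=11: a[fast]=5≠0 swap→a[1]=5, slow++,fast++
slow=2 fast=12: a[fast]=7≠0 swap→a[2]=7, slow++,fast++
slow=3 fast=13: a[fast]=0, fast++
slow=3 fast=14: a[fast]=9≠0 swap→a[3]=9, slow++,fast++
slow=4 fast=15: a[fast]=0, fast++
slow=4 fast=16: a[fast]=0, fast++
slow=4 fast=17: a[fast]=6≠0 swap→a[4]=6, slow++,fast++
slow=5 fast=18: a[fast]=0, fast++
slow=5 fast=19: a[fast]=0, fast++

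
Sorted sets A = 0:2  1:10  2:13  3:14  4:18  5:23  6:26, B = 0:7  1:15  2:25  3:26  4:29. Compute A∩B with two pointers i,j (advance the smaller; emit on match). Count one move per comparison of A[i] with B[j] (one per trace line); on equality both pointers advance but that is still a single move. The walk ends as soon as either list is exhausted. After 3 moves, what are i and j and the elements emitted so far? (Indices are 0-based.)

i=2, j=1, emitted=[]

[i=0,j=0] 2<7 → i++
[i=1,j=0] 10>7 → j++
[i=1,j=1] 10<15 → i++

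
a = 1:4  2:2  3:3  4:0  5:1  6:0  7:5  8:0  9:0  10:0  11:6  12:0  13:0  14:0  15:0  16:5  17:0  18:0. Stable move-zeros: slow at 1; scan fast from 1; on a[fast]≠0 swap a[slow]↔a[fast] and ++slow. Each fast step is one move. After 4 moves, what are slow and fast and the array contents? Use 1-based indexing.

slow=4, fast=5, a=[4, 2, 3, 0, 1, 0, 5, 0, 0, 0, 6, 0, 0, 0, 0, 5, 0, 0]

(s=1,f=1) a[fast]=4≠0 swap→a[1]=4 → slow++,fast++
(s=2,f=2) a[fast]=2≠0 swap→a[2]=2 → slow++,fast++
(s=3,f=3) a[fast]=3≠0 swap→a[3]=3 → slow++,fast++
(s=4,f=4) a[fast]=0 → fast++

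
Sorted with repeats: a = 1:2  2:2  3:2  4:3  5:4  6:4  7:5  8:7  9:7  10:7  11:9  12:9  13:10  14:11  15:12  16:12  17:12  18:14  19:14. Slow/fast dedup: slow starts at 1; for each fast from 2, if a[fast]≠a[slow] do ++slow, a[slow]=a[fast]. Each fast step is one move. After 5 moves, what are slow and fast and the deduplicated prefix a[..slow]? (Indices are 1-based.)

slow=3, fast=7, prefix=[2, 3, 4]

slow=1 fast=2: a[fast]=2=a[slow] dup, fast++
slow=1 fast=3: a[fast]=2=a[slow] dup, fast++
slow=1 fast=4: a[fast]=3≠a[slow]=2 write a[2]=3, slow++,fast++
slow=2 fast=5: a[fast]=4≠a[slow]=3 write a[3]=4, slow++,fast++
slow=3 fast=6: a[fast]=4=a[slow] dup, fast++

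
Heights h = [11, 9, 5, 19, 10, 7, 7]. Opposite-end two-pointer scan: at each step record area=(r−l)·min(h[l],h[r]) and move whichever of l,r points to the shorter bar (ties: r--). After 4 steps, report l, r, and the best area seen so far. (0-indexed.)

l=1, r=3, best area=42

[0,6] min(11,7)*6=42 best=42 * → r--
[0,5] min(11,7)*5=35 best=42 → r--
[0,4] min(11,10)*4=40 best=42 → r--
[0,3] min(11,19)*3=33 best=42 → l++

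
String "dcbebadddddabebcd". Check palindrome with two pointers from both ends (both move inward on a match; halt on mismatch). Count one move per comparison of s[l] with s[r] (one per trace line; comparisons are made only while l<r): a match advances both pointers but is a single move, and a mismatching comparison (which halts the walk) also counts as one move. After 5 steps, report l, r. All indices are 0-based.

l=5, r=11

[0,16] 'd'=='d' → l++,r--
[1,15] 'c'=='c' → l++,r--
[2,14] 'b'=='b' → l++,r--
[3,13] 'e'=='e' → l++,r--
[4,12] 'b'=='b' → l++,r--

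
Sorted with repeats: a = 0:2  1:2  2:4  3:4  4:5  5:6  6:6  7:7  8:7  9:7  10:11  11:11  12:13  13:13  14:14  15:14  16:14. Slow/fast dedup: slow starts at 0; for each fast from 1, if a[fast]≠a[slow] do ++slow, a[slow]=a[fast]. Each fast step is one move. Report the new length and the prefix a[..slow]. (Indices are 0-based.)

length 8; prefix = [2, 4, 5, 6, 7, 11, 13, 14]

slow=0 fast=1: a[fast]=2=a[slow] dup, fast++
slow=0 fast=2: a[fast]=4≠a[slow]=2 write a[1]=4, slow++,fast++
slow=1 fast=3: a[fast]=4=a[slow] dup, fast++
slow=1 fast=4: a[fast]=5≠a[slow]=4 write a[2]=5, slow++,fast++
slow=2 fast=5: a[fast]=6≠a[slow]=5 write a[3]=6, slow++,fast++
slow=3 fast=6: a[fast]=6=a[slow] dup, fast++
slow=3 fast=7: a[fast]=7≠a[slow]=6 write a[4]=7, slow++,fast++
slow=4 fast=8: a[fast]=7=a[slow] dup, fast++
slow=4 fast=9: a[fast]=7=a[slow] dup, fast++
slow=4 fast=10: a[fast]=11≠a[slow]=7 write a[5]=11, slow++,fast++
slow=5 fast=11: a[fast]=11=a[slow] dup, fast++
slow=5 fast=12: a[fast]=13≠a[slow]=11 write a[6]=13, slow++,fast++
slow=6 fast=13: a[fast]=13=a[slow] dup, fast++
slow=6 fast=14: a[fast]=14≠a[slow]=13 write a[7]=14, slow++,fast++
slow=7 fast=15: a[fast]=14=a[slow] dup, fast++
slow=7 fast=16: a[fast]=14=a[slow] dup, fast++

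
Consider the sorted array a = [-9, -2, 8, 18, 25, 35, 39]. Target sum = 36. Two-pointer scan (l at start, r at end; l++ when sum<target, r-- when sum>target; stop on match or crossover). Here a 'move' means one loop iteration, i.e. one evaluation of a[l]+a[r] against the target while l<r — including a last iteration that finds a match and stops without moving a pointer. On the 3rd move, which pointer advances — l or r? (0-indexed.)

[0,6] -9+39=30 <36 → l++
[1,6] -2+39=37 >36 → r--
[1,5] -2+35=33 <36 → l++

l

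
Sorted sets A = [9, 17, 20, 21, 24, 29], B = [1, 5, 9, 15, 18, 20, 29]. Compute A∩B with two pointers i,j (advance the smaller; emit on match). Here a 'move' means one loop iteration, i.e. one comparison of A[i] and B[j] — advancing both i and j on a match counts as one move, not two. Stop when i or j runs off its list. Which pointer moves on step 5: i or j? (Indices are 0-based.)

i

i=0 j=0: 9>1, j++
i=0 j=1: 9>5, j++
i=0 j=2: 9==9 emit, i++,j++
i=1 j=3: 17>15, j++
i=1 j=4: 17<18, i++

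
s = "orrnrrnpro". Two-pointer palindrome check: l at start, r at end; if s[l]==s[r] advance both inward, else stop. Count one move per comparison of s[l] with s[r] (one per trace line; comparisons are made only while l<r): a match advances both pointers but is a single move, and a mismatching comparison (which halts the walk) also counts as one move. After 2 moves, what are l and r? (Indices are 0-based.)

l=2, r=7

l=0 r=9: 'o'=='o', l++,r--
l=1 r=8: 'r'=='r', l++,r--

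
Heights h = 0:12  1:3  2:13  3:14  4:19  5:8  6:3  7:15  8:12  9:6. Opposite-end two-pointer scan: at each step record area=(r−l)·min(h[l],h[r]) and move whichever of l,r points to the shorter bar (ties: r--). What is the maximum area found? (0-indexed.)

[0,9] min(12,6)*9=54 best=54 * → r--
[0,8] min(12,12)*8=96 best=96 * → r--
[0,7] min(12,15)*7=84 best=96 → l++
[1,7] min(3,15)*6=18 best=96 → l++
[2,7] min(13,15)*5=65 best=96 → l++
[3,7] min(14,15)*4=56 best=96 → l++
[4,7] min(19,15)*3=45 best=96 → r--
[4,6] min(19,3)*2=6 best=96 → r--
[4,5] min(19,8)*1=8 best=96 → r--

max area = 96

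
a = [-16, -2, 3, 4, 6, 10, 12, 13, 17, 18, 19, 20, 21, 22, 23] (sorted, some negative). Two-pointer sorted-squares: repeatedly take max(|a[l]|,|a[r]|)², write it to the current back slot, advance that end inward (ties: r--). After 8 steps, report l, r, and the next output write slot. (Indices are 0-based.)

l=0 r=14: |-16|<=|23| out[14]=529, r--
l=0 r=13: |-16|<=|22| out[13]=484, r--
l=0 r=12: |-16|<=|21| out[12]=441, r--
l=0 r=11: |-16|<=|20| out[11]=400, r--
l=0 r=10: |-16|<=|19| out[10]=361, r--
l=0 r=9: |-16|<=|18| out[9]=324, r--
l=0 r=8: |-16|<=|17| out[8]=289, r--
l=0 r=7: |-16|>|13| out[7]=256, l++

l=1, r=7, next write slot=6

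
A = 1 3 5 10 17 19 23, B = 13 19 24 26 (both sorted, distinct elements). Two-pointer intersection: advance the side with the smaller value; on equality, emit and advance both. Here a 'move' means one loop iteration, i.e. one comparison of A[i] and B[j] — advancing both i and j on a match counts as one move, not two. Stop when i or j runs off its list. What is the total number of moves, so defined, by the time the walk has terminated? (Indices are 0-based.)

i=0 j=0: 1<13, i++
i=1 j=0: 3<13, i++
i=2 j=0: 5<13, i++
i=3 j=0: 10<13, i++
i=4 j=0: 17>13, j++
i=4 j=1: 17<19, i++
i=5 j=1: 19==19 emit, i++,j++
i=6 j=2: 23<24, i++

8 moves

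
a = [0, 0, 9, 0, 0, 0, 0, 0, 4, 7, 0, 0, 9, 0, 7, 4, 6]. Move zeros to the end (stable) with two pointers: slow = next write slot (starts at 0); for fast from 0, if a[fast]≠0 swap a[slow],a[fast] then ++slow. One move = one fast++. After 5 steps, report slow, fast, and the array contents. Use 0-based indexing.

slow=0 fast=0: a[fast]=0, fast++
slow=0 fast=1: a[fast]=0, fast++
slow=0 fast=2: a[fast]=9≠0 swap→a[0]=9, slow++,fast++
slow=1 fast=3: a[fast]=0, fast++
slow=1 fast=4: a[fast]=0, fast++

slow=1, fast=5, a=[9, 0, 0, 0, 0, 0, 0, 0, 4, 7, 0, 0, 9, 0, 7, 4, 6]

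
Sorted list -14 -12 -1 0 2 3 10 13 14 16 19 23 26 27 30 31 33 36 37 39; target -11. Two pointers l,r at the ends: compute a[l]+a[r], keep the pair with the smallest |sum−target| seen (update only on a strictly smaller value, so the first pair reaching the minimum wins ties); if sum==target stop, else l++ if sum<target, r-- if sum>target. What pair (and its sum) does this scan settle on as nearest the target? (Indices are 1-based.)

l=1 r=20: -14+39=25 d=36 *, r--
l=1 r=19: -14+37=23 d=34 *, r--
l=1 r=18: -14+36=22 d=33 *, r--
l=1 r=17: -14+33=19 d=30 *, r--
l=1 r=16: -14+31=17 d=28 *, r--
l=1 r=15: -14+30=16 d=27 *, r--
l=1 r=14: -14+27=13 d=24 *, r--
l=1 r=13: -14+26=12 d=23 *, r--
l=1 r=12: -14+23=9 d=20 *, r--
l=1 r=11: -14+19=5 d=16 *, r--
l=1 r=10: -14+16=2 d=13 *, r--
l=1 r=9: -14+14=0 d=11 *, r--
l=1 r=8: -14+13=-1 d=10 *, r--
l=1 r=7: -14+10=-4 d=7 *, r--
l=1 r=6: -14+3=-11 d=0 *, stop

pair (-14, 3) with sum -11 (|Δ|=0)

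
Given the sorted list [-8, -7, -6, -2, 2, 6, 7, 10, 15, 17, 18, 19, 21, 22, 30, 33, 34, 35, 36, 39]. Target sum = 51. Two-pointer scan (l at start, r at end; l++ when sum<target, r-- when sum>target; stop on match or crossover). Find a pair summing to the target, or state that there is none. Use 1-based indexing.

l=1 r=20: -8+39=31 <51, l++
l=2 r=20: -7+39=32 <51, l++
l=3 r=20: -6+39=33 <51, l++
l=4 r=20: -2+39=37 <51, l++
l=5 r=20: 2+39=41 <51, l++
l=6 r=20: 6+39=45 <51, l++
l=7 r=20: 7+39=46 <51, l++
l=8 r=20: 10+39=49 <51, l++
l=9 r=20: 15+39=54 >51, r--
l=9 r=19: 15+36=51, found

(15, 36)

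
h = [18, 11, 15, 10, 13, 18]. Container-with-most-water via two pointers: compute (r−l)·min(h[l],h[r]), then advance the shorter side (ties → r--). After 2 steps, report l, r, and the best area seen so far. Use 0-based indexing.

l=0 r=5: min(18,18)*5=90 best=90 *, r--
l=0 r=4: min(18,13)*4=52 best=90, r--

l=0, r=3, best area=90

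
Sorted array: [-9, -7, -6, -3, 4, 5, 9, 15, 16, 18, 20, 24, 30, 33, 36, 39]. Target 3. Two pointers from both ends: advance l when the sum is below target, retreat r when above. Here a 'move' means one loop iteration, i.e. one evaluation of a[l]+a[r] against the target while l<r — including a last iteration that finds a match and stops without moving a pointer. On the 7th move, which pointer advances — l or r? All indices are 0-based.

l=0 r=15: -9+39=30 >3, r--
l=0 r=14: -9+36=27 >3, r--
l=0 r=13: -9+33=24 >3, r--
l=0 r=12: -9+30=21 >3, r--
l=0 r=11: -9+24=15 >3, r--
l=0 r=10: -9+20=11 >3, r--
l=0 r=9: -9+18=9 >3, r--

r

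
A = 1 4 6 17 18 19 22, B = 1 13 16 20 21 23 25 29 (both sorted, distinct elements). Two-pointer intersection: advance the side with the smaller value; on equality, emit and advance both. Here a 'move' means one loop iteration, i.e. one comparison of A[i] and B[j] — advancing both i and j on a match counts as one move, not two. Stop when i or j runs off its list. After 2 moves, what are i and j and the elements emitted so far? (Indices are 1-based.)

[i=1,j=1] 1==1 emit → i++,j++
[i=2,j=2] 4<13 → i++

i=3, j=2, emitted=[1]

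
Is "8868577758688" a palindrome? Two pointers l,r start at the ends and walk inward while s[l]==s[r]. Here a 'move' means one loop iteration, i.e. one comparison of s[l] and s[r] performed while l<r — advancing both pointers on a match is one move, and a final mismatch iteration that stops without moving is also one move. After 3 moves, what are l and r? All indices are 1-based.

l=4, r=10

l=1 r=13: '8'=='8', l++,r--
l=2 r=12: '8'=='8', l++,r--
l=3 r=11: '6'=='6', l++,r--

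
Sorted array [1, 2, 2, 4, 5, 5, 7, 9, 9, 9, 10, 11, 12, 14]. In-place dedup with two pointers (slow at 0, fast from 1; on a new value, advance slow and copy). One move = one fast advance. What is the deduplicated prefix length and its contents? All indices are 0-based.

length 10; prefix = [1, 2, 4, 5, 7, 9, 10, 11, 12, 14]

(s=0,f=1) a[fast]=2≠a[slow]=1 write a[1]=2 → slow++,fast++
(s=1,f=2) a[fast]=2=a[slow] dup → fast++
(s=1,f=3) a[fast]=4≠a[slow]=2 write a[2]=4 → slow++,fast++
(s=2,f=4) a[fast]=5≠a[slow]=4 write a[3]=5 → slow++,fast++
(s=3,f=5) a[fast]=5=a[slow] dup → fast++
(s=3,f=6) a[fast]=7≠a[slow]=5 write a[4]=7 → slow++,fast++
(s=4,f=7) a[fast]=9≠a[slow]=7 write a[5]=9 → slow++,fast++
(s=5,f=8) a[fast]=9=a[slow] dup → fast++
(s=5,f=9) a[fast]=9=a[slow] dup → fast++
(s=5,f=10) a[fast]=10≠a[slow]=9 write a[6]=10 → slow++,fast++
(s=6,f=11) a[fast]=11≠a[slow]=10 write a[7]=11 → slow++,fast++
(s=7,f=12) a[fast]=12≠a[slow]=11 write a[8]=12 → slow++,fast++
(s=8,f=13) a[fast]=14≠a[slow]=12 write a[9]=14 → slow++,fast++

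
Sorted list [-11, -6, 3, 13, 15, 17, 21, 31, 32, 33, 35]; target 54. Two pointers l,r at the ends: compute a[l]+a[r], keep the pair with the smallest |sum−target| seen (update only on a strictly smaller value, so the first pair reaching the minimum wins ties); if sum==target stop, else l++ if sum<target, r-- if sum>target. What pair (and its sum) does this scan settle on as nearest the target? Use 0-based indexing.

[0,10] -11+35=24 d=30 * → l++
[1,10] -6+35=29 d=25 * → l++
[2,10] 3+35=38 d=16 * → l++
[3,10] 13+35=48 d=6 * → l++
[4,10] 15+35=50 d=4 * → l++
[5,10] 17+35=52 d=2 * → l++
[6,10] 21+35=56 d=2 → r--
[6,9] 21+33=54 d=0 * → stop

pair (21, 33) with sum 54 (|Δ|=0)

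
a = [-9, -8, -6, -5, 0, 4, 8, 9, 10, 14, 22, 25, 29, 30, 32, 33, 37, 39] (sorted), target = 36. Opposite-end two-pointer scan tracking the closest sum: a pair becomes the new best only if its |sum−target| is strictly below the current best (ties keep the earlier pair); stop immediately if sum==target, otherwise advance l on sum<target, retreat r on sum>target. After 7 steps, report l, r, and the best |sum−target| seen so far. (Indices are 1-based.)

l=1 r=18: -9+39=30 d=6 *, l++
l=2 r=18: -8+39=31 d=5 *, l++
l=3 r=18: -6+39=33 d=3 *, l++
l=4 r=18: -5+39=34 d=2 *, l++
l=5 r=18: 0+39=39 d=3, r--
l=5 r=17: 0+37=37 d=1 *, r--
l=5 r=16: 0+33=33 d=3, l++

l=6, r=16, best |Δ|=1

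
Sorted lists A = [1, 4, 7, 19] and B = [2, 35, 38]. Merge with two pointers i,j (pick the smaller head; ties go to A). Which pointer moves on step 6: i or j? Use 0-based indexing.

i=0 j=0: A[i]=1<=B[j]=2 take 1, i++
i=1 j=0: A[i]=4>B[j]=2 take 2, j++
i=1 j=1: A[i]=4<=B[j]=35 take 4, i++
i=2 j=1: A[i]=7<=B[j]=35 take 7, i++
i=3 j=1: A[i]=19<=B[j]=35 take 19, i++
i=4 j=1: A done, take B[j]=35, j++

j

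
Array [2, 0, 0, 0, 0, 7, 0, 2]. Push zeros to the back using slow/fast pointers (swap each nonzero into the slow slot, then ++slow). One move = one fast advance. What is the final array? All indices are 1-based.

[2, 7, 2, 0, 0, 0, 0, 0]

(s=1,f=1) a[fast]=2≠0 swap→a[1]=2 → slow++,fast++
(s=2,f=2) a[fast]=0 → fast++
(s=2,f=3) a[fast]=0 → fast++
(s=2,f=4) a[fast]=0 → fast++
(s=2,f=5) a[fast]=0 → fast++
(s=2,f=6) a[fast]=7≠0 swap→a[2]=7 → slow++,fast++
(s=3,f=7) a[fast]=0 → fast++
(s=3,f=8) a[fast]=2≠0 swap→a[3]=2 → slow++,fast++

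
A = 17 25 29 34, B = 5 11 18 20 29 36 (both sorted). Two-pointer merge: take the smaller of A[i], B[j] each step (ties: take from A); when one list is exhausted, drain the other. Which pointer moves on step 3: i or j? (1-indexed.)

i

[i=1,j=1] A[i]=17>B[j]=5 take 5 → j++
[i=1,j=2] A[i]=17>B[j]=11 take 11 → j++
[i=1,j=3] A[i]=17<=B[j]=18 take 17 → i++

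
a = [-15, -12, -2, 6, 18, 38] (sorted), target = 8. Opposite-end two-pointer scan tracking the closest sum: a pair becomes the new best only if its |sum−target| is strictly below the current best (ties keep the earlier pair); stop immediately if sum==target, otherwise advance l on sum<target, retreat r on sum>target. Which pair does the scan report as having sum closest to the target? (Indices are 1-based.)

pair (-12, 18) with sum 6 (|Δ|=2)

[1,6] -15+38=23 d=15 * → r--
[1,5] -15+18=3 d=5 * → l++
[2,5] -12+18=6 d=2 * → l++
[3,5] -2+18=16 d=8 → r--
[3,4] -2+6=4 d=4 → l++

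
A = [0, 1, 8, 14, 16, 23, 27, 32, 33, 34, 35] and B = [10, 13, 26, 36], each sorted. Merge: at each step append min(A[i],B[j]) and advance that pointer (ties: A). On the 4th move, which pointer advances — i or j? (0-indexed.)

j

[i=0,j=0] A[i]=0<=B[j]=10 take 0 → i++
[i=1,j=0] A[i]=1<=B[j]=10 take 1 → i++
[i=2,j=0] A[i]=8<=B[j]=10 take 8 → i++
[i=3,j=0] A[i]=14>B[j]=10 take 10 → j++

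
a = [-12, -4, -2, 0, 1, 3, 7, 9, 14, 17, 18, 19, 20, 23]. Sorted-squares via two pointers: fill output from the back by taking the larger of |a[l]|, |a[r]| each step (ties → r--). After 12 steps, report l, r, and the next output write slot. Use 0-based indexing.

l=3, r=4, next write slot=1

l=0 r=13: |-12|<=|23| out[13]=529, r--
l=0 r=12: |-12|<=|20| out[12]=400, r--
l=0 r=11: |-12|<=|19| out[11]=361, r--
l=0 r=10: |-12|<=|18| out[10]=324, r--
l=0 r=9: |-12|<=|17| out[9]=289, r--
l=0 r=8: |-12|<=|14| out[8]=196, r--
l=0 r=7: |-12|>|9| out[7]=144, l++
l=1 r=7: |-4|<=|9| out[6]=81, r--
l=1 r=6: |-4|<=|7| out[5]=49, r--
l=1 r=5: |-4|>|3| out[4]=16, l++
l=2 r=5: |-2|<=|3| out[3]=9, r--
l=2 r=4: |-2|>|1| out[2]=4, l++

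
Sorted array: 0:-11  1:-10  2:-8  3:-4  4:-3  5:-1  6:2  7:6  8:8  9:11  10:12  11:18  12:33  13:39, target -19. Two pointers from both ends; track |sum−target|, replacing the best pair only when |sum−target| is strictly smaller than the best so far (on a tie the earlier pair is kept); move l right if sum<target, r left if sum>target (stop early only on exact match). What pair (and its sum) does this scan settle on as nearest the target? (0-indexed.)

l=0 r=13: -11+39=28 d=47 *, r--
l=0 r=12: -11+33=22 d=41 *, r--
l=0 r=11: -11+18=7 d=26 *, r--
l=0 r=10: -11+12=1 d=20 *, r--
l=0 r=9: -11+11=0 d=19 *, r--
l=0 r=8: -11+8=-3 d=16 *, r--
l=0 r=7: -11+6=-5 d=14 *, r--
l=0 r=6: -11+2=-9 d=10 *, r--
l=0 r=5: -11+-1=-12 d=7 *, r--
l=0 r=4: -11+-3=-14 d=5 *, r--
l=0 r=3: -11+-4=-15 d=4 *, r--
l=0 r=2: -11+-8=-19 d=0 *, stop

pair (-11, -8) with sum -19 (|Δ|=0)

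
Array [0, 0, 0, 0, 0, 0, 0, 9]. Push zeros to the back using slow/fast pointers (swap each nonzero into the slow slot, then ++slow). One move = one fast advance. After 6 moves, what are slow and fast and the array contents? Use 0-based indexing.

slow=0, fast=6, a=[0, 0, 0, 0, 0, 0, 0, 9]

slow=0 fast=0: a[fast]=0, fast++
slow=0 fast=1: a[fast]=0, fast++
slow=0 fast=2: a[fast]=0, fast++
slow=0 fast=3: a[fast]=0, fast++
slow=0 fast=4: a[fast]=0, fast++
slow=0 fast=5: a[fast]=0, fast++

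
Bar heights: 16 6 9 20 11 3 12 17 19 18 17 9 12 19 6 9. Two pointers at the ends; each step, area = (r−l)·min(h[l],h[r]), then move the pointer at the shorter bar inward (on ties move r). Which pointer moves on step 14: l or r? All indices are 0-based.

[0,15] min(16,9)*15=135 best=135 * → r--
[0,14] min(16,6)*14=84 best=135 → r--
[0,13] min(16,19)*13=208 best=208 * → l++
[1,13] min(6,19)*12=72 best=208 → l++
[2,13] min(9,19)*11=99 best=208 → l++
[3,13] min(20,19)*10=190 best=208 → r--
[3,12] min(20,12)*9=108 best=208 → r--
[3,11] min(20,9)*8=72 best=208 → r--
[3,10] min(20,17)*7=119 best=208 → r--
[3,9] min(20,18)*6=108 best=208 → r--
[3,8] min(20,19)*5=95 best=208 → r--
[3,7] min(20,17)*4=68 best=208 → r--
[3,6] min(20,12)*3=36 best=208 → r--
[3,5] min(20,3)*2=6 best=208 → r--

r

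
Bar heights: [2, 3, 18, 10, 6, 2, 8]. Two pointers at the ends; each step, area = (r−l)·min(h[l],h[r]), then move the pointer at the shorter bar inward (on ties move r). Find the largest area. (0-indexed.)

max area = 32

[0,6] min(2,8)*6=12 best=12 * → l++
[1,6] min(3,8)*5=15 best=15 * → l++
[2,6] min(18,8)*4=32 best=32 * → r--
[2,5] min(18,2)*3=6 best=32 → r--
[2,4] min(18,6)*2=12 best=32 → r--
[2,3] min(18,10)*1=10 best=32 → r--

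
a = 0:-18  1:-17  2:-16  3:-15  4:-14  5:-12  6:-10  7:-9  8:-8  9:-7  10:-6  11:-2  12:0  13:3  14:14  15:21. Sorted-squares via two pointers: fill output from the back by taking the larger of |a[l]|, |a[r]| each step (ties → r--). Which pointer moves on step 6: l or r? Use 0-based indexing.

r

[0,15] |-18|<=|21| out[15]=441 → r--
[0,14] |-18|>|14| out[14]=324 → l++
[1,14] |-17|>|14| out[13]=289 → l++
[2,14] |-16|>|14| out[12]=256 → l++
[3,14] |-15|>|14| out[11]=225 → l++
[4,14] |-14|<=|14| out[10]=196 → r--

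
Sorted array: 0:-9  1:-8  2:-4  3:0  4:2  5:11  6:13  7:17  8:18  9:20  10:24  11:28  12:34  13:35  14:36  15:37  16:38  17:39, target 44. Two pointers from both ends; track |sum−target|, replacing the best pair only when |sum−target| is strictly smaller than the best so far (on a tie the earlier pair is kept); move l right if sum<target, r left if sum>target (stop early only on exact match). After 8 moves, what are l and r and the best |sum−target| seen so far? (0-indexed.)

l=5, r=14, best |Δ|=3

[0,17] -9+39=30 d=14 * → l++
[1,17] -8+39=31 d=13 * → l++
[2,17] -4+39=35 d=9 * → l++
[3,17] 0+39=39 d=5 * → l++
[4,17] 2+39=41 d=3 * → l++
[5,17] 11+39=50 d=6 → r--
[5,16] 11+38=49 d=5 → r--
[5,15] 11+37=48 d=4 → r--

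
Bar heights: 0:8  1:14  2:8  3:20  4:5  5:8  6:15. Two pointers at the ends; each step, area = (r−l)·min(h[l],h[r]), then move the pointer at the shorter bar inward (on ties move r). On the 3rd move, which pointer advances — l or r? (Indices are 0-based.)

[0,6] min(8,15)*6=48 best=48 * → l++
[1,6] min(14,15)*5=70 best=70 * → l++
[2,6] min(8,15)*4=32 best=70 → l++

l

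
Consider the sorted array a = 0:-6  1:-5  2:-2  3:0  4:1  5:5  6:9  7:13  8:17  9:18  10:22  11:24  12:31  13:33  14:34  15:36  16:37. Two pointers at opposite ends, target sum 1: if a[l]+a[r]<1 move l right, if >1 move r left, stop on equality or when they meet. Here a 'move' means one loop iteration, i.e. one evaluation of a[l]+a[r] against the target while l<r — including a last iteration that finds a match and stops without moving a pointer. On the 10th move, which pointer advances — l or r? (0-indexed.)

[0,16] -6+37=31 >1 → r--
[0,15] -6+36=30 >1 → r--
[0,14] -6+34=28 >1 → r--
[0,13] -6+33=27 >1 → r--
[0,12] -6+31=25 >1 → r--
[0,11] -6+24=18 >1 → r--
[0,10] -6+22=16 >1 → r--
[0,9] -6+18=12 >1 → r--
[0,8] -6+17=11 >1 → r--
[0,7] -6+13=7 >1 → r--

r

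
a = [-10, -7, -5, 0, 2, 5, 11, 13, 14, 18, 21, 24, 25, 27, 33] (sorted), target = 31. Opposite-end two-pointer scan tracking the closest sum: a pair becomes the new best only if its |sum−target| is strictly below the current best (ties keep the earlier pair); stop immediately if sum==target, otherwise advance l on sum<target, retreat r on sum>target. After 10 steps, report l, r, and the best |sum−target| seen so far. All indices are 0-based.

l=0 r=14: -10+33=23 d=8 *, l++
l=1 r=14: -7+33=26 d=5 *, l++
l=2 r=14: -5+33=28 d=3 *, l++
l=3 r=14: 0+33=33 d=2 *, r--
l=3 r=13: 0+27=27 d=4, l++
l=4 r=13: 2+27=29 d=2, l++
l=5 r=13: 5+27=32 d=1 *, r--
l=5 r=12: 5+25=30 d=1, l++
l=6 r=12: 11+25=36 d=5, r--
l=6 r=11: 11+24=35 d=4, r--

l=6, r=10, best |Δ|=1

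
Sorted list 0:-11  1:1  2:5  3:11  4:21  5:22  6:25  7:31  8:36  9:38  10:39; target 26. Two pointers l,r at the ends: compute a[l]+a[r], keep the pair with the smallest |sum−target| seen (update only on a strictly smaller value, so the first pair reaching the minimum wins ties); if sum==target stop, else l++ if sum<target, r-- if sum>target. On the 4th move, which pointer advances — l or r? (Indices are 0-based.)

[0,10] -11+39=28 d=2 * → r--
[0,9] -11+38=27 d=1 * → r--
[0,8] -11+36=25 d=1 → l++
[1,8] 1+36=37 d=11 → r--

r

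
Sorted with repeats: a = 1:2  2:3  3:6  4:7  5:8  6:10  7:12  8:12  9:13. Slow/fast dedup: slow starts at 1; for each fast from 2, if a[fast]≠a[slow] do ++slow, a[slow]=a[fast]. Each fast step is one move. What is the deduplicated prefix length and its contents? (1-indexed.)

length 8; prefix = [2, 3, 6, 7, 8, 10, 12, 13]

(s=1,f=2) a[fast]=3≠a[slow]=2 write a[2]=3 → slow++,fast++
(s=2,f=3) a[fast]=6≠a[slow]=3 write a[3]=6 → slow++,fast++
(s=3,f=4) a[fast]=7≠a[slow]=6 write a[4]=7 → slow++,fast++
(s=4,f=5) a[fast]=8≠a[slow]=7 write a[5]=8 → slow++,fast++
(s=5,f=6) a[fast]=10≠a[slow]=8 write a[6]=10 → slow++,fast++
(s=6,f=7) a[fast]=12≠a[slow]=10 write a[7]=12 → slow++,fast++
(s=7,f=8) a[fast]=12=a[slow] dup → fast++
(s=7,f=9) a[fast]=13≠a[slow]=12 write a[8]=13 → slow++,fast++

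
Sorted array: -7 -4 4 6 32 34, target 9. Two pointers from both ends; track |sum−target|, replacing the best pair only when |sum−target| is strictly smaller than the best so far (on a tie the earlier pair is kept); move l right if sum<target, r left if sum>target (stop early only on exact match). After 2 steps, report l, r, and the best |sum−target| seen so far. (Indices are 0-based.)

l=0 r=5: -7+34=27 d=18 *, r--
l=0 r=4: -7+32=25 d=16 *, r--

l=0, r=3, best |Δ|=16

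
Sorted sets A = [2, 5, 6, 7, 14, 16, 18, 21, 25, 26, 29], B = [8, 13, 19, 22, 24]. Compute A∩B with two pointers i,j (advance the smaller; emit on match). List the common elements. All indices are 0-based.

intersection = []

i=0 j=0: 2<8, i++
i=1 j=0: 5<8, i++
i=2 j=0: 6<8, i++
i=3 j=0: 7<8, i++
i=4 j=0: 14>8, j++
i=4 j=1: 14>13, j++
i=4 j=2: 14<19, i++
i=5 j=2: 16<19, i++
i=6 j=2: 18<19, i++
i=7 j=2: 21>19, j++
i=7 j=3: 21<22, i++
i=8 j=3: 25>22, j++
i=8 j=4: 25>24, j++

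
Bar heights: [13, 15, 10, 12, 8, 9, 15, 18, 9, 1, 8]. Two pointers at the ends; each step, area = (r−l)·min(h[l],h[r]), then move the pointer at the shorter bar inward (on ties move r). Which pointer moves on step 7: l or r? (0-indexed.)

l=0 r=10: min(13,8)*10=80 best=80 *, r--
l=0 r=9: min(13,1)*9=9 best=80, r--
l=0 r=8: min(13,9)*8=72 best=80, r--
l=0 r=7: min(13,18)*7=91 best=91 *, l++
l=1 r=7: min(15,18)*6=90 best=91, l++
l=2 r=7: min(10,18)*5=50 best=91, l++
l=3 r=7: min(12,18)*4=48 best=91, l++

l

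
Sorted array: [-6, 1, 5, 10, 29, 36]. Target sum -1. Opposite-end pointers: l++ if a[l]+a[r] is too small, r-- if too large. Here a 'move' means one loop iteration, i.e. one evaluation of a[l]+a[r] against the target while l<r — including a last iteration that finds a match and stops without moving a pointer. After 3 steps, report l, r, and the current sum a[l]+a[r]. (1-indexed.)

l=1 r=6: -6+36=30 >-1, r--
l=1 r=5: -6+29=23 >-1, r--
l=1 r=4: -6+10=4 >-1, r--

l=1, r=3, sum=-1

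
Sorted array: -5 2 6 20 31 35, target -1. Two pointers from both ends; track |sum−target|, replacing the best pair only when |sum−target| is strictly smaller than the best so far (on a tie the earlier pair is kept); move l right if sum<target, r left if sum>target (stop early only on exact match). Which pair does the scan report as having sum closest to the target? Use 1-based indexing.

l=1 r=6: -5+35=30 d=31 *, r--
l=1 r=5: -5+31=26 d=27 *, r--
l=1 r=4: -5+20=15 d=16 *, r--
l=1 r=3: -5+6=1 d=2 *, r--
l=1 r=2: -5+2=-3 d=2, l++

pair (-5, 6) with sum 1 (|Δ|=2)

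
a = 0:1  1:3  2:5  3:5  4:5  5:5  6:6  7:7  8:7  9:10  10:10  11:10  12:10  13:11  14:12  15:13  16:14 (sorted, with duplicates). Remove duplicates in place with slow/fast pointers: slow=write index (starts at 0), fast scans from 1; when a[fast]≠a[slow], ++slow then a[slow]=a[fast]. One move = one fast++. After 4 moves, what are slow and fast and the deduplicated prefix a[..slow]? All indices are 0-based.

slow=2, fast=5, prefix=[1, 3, 5]

(s=0,f=1) a[fast]=3≠a[slow]=1 write a[1]=3 → slow++,fast++
(s=1,f=2) a[fast]=5≠a[slow]=3 write a[2]=5 → slow++,fast++
(s=2,f=3) a[fast]=5=a[slow] dup → fast++
(s=2,f=4) a[fast]=5=a[slow] dup → fast++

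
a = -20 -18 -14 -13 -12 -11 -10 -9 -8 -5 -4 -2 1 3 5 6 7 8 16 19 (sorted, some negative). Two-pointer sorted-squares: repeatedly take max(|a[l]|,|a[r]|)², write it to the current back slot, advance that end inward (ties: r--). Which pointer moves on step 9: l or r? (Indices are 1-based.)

l

l=1 r=20: |-20|>|19| out[20]=400, l++
l=2 r=20: |-18|<=|19| out[19]=361, r--
l=2 r=19: |-18|>|16| out[18]=324, l++
l=3 r=19: |-14|<=|16| out[17]=256, r--
l=3 r=18: |-14|>|8| out[16]=196, l++
l=4 r=18: |-13|>|8| out[15]=169, l++
l=5 r=18: |-12|>|8| out[14]=144, l++
l=6 r=18: |-11|>|8| out[13]=121, l++
l=7 r=18: |-10|>|8| out[12]=100, l++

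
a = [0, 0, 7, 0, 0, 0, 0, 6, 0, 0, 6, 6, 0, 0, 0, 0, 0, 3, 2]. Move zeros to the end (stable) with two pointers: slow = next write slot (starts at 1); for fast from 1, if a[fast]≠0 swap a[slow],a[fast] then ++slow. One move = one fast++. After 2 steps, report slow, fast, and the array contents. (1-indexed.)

slow=1, fast=3, a=[0, 0, 7, 0, 0, 0, 0, 6, 0, 0, 6, 6, 0, 0, 0, 0, 0, 3, 2]

(s=1,f=1) a[fast]=0 → fast++
(s=1,f=2) a[fast]=0 → fast++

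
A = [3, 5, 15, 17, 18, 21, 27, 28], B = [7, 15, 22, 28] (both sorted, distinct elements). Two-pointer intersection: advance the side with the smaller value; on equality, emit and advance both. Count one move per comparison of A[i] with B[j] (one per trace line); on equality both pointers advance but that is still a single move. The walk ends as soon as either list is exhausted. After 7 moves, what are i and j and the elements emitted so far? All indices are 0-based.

[i=0,j=0] 3<7 → i++
[i=1,j=0] 5<7 → i++
[i=2,j=0] 15>7 → j++
[i=2,j=1] 15==15 emit → i++,j++
[i=3,j=2] 17<22 → i++
[i=4,j=2] 18<22 → i++
[i=5,j=2] 21<22 → i++

i=6, j=2, emitted=[15]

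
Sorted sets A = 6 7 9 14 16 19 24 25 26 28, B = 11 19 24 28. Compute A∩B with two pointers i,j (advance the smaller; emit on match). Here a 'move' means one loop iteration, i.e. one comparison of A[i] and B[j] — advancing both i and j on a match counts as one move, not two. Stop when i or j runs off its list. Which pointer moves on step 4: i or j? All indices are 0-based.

j

[i=0,j=0] 6<11 → i++
[i=1,j=0] 7<11 → i++
[i=2,j=0] 9<11 → i++
[i=3,j=0] 14>11 → j++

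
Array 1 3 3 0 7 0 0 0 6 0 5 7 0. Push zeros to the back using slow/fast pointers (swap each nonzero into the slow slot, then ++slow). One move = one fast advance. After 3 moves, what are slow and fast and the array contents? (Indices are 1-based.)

slow=4, fast=4, a=[1, 3, 3, 0, 7, 0, 0, 0, 6, 0, 5, 7, 0]

slow=1 fast=1: a[fast]=1≠0 swap→a[1]=1, slow++,fast++
slow=2 fast=2: a[fast]=3≠0 swap→a[2]=3, slow++,fast++
slow=3 fast=3: a[fast]=3≠0 swap→a[3]=3, slow++,fast++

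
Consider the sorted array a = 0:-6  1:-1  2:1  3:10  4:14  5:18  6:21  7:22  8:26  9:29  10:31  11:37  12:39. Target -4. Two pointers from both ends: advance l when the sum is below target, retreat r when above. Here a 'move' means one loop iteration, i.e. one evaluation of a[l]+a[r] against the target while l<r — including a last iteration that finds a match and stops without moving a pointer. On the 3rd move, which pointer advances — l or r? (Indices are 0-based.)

[0,12] -6+39=33 >-4 → r--
[0,11] -6+37=31 >-4 → r--
[0,10] -6+31=25 >-4 → r--

r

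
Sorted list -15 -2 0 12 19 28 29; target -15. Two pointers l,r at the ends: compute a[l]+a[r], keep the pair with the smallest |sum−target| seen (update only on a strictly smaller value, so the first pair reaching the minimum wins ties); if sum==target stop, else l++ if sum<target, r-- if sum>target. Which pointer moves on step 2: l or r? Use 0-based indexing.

r

l=0 r=6: -15+29=14 d=29 *, r--
l=0 r=5: -15+28=13 d=28 *, r--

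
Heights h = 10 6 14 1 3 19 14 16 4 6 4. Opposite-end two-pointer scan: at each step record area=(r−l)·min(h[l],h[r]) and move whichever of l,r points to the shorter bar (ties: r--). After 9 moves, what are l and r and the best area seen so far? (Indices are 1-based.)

[1,11] min(10,4)*10=40 best=40 * → r--
[1,10] min(10,6)*9=54 best=54 * → r--
[1,9] min(10,4)*8=32 best=54 → r--
[1,8] min(10,16)*7=70 best=70 * → l++
[2,8] min(6,16)*6=36 best=70 → l++
[3,8] min(14,16)*5=70 best=70 → l++
[4,8] min(1,16)*4=4 best=70 → l++
[5,8] min(3,16)*3=9 best=70 → l++
[6,8] min(19,16)*2=32 best=70 → r--

l=6, r=7, best area=70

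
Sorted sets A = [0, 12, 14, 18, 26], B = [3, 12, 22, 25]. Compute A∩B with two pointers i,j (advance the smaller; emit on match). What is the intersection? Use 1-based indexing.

i=1 j=1: 0<3, i++
i=2 j=1: 12>3, j++
i=2 j=2: 12==12 emit, i++,j++
i=3 j=3: 14<22, i++
i=4 j=3: 18<22, i++
i=5 j=3: 26>22, j++
i=5 j=4: 26>25, j++

intersection = [12]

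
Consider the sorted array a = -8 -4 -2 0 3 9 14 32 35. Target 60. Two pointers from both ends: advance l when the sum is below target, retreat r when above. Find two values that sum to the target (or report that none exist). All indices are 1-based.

no pair

[1,9] -8+35=27 <60 → l++
[2,9] -4+35=31 <60 → l++
[3,9] -2+35=33 <60 → l++
[4,9] 0+35=35 <60 → l++
[5,9] 3+35=38 <60 → l++
[6,9] 9+35=44 <60 → l++
[7,9] 14+35=49 <60 → l++
[8,9] 32+35=67 >60 → r--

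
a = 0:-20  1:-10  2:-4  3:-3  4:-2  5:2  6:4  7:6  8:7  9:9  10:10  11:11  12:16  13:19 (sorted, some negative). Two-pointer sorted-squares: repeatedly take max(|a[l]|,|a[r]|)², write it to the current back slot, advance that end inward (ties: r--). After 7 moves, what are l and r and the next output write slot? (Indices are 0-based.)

[0,13] |-20|>|19| out[13]=400 → l++
[1,13] |-10|<=|19| out[12]=361 → r--
[1,12] |-10|<=|16| out[11]=256 → r--
[1,11] |-10|<=|11| out[10]=121 → r--
[1,10] |-10|<=|10| out[9]=100 → r--
[1,9] |-10|>|9| out[8]=100 → l++
[2,9] |-4|<=|9| out[7]=81 → r--

l=2, r=8, next write slot=6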